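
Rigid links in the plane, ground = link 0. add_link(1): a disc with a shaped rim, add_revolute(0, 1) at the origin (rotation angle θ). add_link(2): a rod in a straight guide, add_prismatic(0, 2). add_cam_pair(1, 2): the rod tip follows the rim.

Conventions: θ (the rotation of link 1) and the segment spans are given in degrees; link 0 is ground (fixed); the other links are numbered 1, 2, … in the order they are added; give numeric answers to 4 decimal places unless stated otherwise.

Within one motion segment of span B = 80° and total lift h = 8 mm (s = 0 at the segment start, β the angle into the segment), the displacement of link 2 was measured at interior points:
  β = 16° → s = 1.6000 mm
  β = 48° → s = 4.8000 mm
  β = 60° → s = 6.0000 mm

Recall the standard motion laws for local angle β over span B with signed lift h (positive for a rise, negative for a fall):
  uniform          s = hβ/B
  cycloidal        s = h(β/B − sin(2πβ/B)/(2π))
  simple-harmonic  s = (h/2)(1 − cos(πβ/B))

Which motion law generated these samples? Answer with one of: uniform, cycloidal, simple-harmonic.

candidates at β/B = r: uniform s = h·r (linear in β); cycloidal s = h·(r − sin(2πr)/(2π)); simple-harmonic s = (h/2)(1 − cos(πr))
β=16°: printed 1.6000 | uniform 1.6000, cycloidal 0.3891, simple-harmonic 0.7639
β=48°: printed 4.8000 | uniform 4.8000, cycloidal 5.5484, simple-harmonic 5.2361
β=60°: printed 6.0000 | uniform 6.0000, cycloidal 7.2732, simple-harmonic 6.8284
only one law matches every sample → uniform

uniform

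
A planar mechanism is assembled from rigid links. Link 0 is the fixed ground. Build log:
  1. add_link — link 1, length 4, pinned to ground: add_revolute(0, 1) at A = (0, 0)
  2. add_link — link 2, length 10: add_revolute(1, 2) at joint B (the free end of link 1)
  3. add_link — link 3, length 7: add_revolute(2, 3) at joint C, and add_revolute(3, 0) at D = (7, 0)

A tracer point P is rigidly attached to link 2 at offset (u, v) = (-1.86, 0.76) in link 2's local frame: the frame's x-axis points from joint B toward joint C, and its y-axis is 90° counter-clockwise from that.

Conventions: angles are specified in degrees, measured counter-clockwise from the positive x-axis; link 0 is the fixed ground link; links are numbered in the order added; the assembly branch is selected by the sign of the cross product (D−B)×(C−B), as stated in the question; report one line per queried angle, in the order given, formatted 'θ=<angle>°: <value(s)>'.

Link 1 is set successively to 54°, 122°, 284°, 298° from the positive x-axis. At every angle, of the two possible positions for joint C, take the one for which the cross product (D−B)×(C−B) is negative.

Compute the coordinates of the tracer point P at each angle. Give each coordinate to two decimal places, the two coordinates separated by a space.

A=(0,0), D=(7.00,0)
θ=54°: B = A + 4.00·(cos54°, sin54°) = (2.3511, 3.2361)
θ=54°: |BD| = 5.6643
θ=54°: circle(B,10.00) ∩ circle(D,7.00): a=7.3340, h=6.7979
θ=54°:   candidates: C₊=(12.2542,4.6253) cross=38.505; C₋=(4.4867,-6.5332) cross=-38.505
θ=54°:   branch - wants cross < 0 → take C=(4.4867,-6.5332) (cross=-38.505)
θ=54°: ex = (C−B)/|BC| = (0.2136,-0.9769); ey = (0.9769,0.2136)
θ=54°: P = B + -1.86·ex + 0.76·ey = (2.6964,5.2155)
θ=122°: B = A + 4.00·(cos122°, sin122°) = (-2.1197, 3.3922)
θ=122°: |BD| = 9.7301
θ=122°: circle(B,10.00) ∩ circle(D,7.00): a=7.4858, h=6.6305
θ=122°:   candidates: C₊=(7.2080,6.9969) cross=64.515; C₋=(2.5849,-5.4320) cross=-64.515
θ=122°:   branch - wants cross < 0 → take C=(2.5849,-5.4320) (cross=-64.515)
θ=122°: ex = (C−B)/|BC| = (0.4705,-0.8824); ey = (0.8824,0.4705)
θ=122°: P = B + -1.86·ex + 0.76·ey = (-2.3241,5.3910)
θ=284°: B = A + 4.00·(cos284°, sin284°) = (0.9677, -3.8812)
θ=284°: |BD| = 7.1730
θ=284°: circle(B,10.00) ∩ circle(D,7.00): a=7.1415, h=6.9999
θ=284°:   candidates: C₊=(3.1860,5.8697) cross=50.211; C₋=(10.7610,-5.9038) cross=-50.211
θ=284°:   branch - wants cross < 0 → take C=(10.7610,-5.9038) (cross=-50.211)
θ=284°: ex = (C−B)/|BC| = (0.9793,-0.2023); ey = (0.2023,0.9793)
θ=284°: P = B + -1.86·ex + 0.76·ey = (-0.7002,-2.7607)
θ=298°: B = A + 4.00·(cos298°, sin298°) = (1.8779, -3.5318)
θ=298°: |BD| = 6.2217
θ=298°: circle(B,10.00) ∩ circle(D,7.00): a=7.2094, h=6.9300
θ=298°:   candidates: C₊=(3.8793,6.2659) cross=43.116; C₋=(11.7470,-5.1445) cross=-43.116
θ=298°:   branch - wants cross < 0 → take C=(11.7470,-5.1445) (cross=-43.116)
θ=298°: ex = (C−B)/|BC| = (0.9869,-0.1613); ey = (0.1613,0.9869)
θ=298°: P = B + -1.86·ex + 0.76·ey = (0.1648,-2.4818)

θ=54°: 2.70 5.22
θ=122°: -2.32 5.39
θ=284°: -0.70 -2.76
θ=298°: 0.16 -2.48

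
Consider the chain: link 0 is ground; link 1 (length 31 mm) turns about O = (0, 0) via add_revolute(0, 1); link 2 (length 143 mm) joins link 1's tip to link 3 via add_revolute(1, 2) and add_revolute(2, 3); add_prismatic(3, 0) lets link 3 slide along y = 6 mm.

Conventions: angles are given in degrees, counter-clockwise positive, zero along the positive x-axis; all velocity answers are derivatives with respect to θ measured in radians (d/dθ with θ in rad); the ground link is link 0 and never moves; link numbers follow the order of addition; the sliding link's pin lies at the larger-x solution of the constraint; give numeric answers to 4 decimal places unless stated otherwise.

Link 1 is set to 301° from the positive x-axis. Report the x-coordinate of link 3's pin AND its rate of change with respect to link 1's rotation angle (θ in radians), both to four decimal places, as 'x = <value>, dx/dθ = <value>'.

geometry: r = 31 mm, L = 143 mm, e = 6 mm
crank pin P = (r cos θ, r sin θ) = (15.966180, -26.572186)
h = r sin θ − e = -26.572186 − 6 = -32.572186
x = r cos θ + √(L² − h²) = 15.966180 + 139.240988 = 155.207168
dx/dθ = −r sin θ − h·r cos θ/√(L² − h²) (θ in radians; h = -32.572186) = 30.307102

x = 155.2072, dx/dθ = 30.3071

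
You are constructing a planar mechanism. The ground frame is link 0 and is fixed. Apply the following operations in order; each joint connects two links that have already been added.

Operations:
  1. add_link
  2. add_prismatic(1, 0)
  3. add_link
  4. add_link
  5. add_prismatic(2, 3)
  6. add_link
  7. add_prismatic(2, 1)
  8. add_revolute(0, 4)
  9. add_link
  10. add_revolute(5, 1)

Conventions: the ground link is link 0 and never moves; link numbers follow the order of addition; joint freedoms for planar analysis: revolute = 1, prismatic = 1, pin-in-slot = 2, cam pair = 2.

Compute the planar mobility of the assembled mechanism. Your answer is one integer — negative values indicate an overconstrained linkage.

ground; <1,0,0>
#1 <2,0,0>
P:1↔0 J1 <2,1,0>
#2 <3,1,0>
#3 <4,1,0>
P:2↔3 J1 <4,2,0>
#4 <5,2,0>
P:2↔1 J1 <5,3,0>
R:0↔4 J1 <5,4,0>
#5 <6,4,0>
R:5↔1 J1 <6,5,0>
3×5 − 2×5 − 1×0 = 5

M = 5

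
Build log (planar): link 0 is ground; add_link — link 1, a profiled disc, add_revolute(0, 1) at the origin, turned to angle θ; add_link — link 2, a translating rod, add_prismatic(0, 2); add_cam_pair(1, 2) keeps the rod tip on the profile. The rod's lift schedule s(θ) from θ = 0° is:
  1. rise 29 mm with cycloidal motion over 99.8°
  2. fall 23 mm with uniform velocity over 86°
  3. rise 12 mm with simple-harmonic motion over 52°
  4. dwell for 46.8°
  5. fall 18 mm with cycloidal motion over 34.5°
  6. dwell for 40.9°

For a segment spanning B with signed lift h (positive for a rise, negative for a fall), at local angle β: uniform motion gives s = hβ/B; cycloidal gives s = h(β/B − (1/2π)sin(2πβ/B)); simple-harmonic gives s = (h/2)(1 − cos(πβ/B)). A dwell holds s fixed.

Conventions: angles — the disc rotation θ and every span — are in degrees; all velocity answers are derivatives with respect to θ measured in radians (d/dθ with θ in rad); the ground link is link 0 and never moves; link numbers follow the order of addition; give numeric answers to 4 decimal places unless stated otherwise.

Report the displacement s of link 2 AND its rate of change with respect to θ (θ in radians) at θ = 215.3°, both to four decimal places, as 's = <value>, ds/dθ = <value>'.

seg 1 [0°–99.8°] cycloidal, h=29: full span → s += 29 → s = 29.0000
seg 2 [99.8°–185.8°] uniform, h=-23: full span → s += -23 → s = 6.0000
seg 3 [185.8°–237.8°] simple-harmonic, h=12: θ=215.3° here. β=29.5, B=52. 12/2·(1 − cos(π·0.5673)) = 7.2593 → s = 13.2593
velocity in seg [185.8°–237.8°] (simple-harmonic), θ in radians: β = 29.5° = 0.5149 rad, B = 52° = 0.9076 rad; ds/dθ = (πh/(2B)) sin(πβ/B) = (π·12/(2·0.9076)) sin(π·0.5673) = 20.306636 mm/rad

s = 13.2593, ds/dθ = 20.3066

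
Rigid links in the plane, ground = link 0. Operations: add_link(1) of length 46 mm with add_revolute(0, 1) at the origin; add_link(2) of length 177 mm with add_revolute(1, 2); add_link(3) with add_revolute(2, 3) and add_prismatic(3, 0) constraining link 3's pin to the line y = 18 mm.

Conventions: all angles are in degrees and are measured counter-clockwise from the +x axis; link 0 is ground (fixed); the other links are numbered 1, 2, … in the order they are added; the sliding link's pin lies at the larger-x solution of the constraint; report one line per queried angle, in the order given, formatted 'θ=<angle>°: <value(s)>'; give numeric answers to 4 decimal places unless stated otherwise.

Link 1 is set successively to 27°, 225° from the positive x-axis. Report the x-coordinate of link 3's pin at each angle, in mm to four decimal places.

geometry: r = 46 mm, L = 177 mm, e = 18 mm
θ=27°: crank pin P = (r cos θ, r sin θ) = (40.986300, 20.883563)
θ=27°: h = r sin θ − e = 20.883563 − 18 = 2.883563
θ=27°: x = r cos θ + √(L² − h²) = 40.986300 + 176.976510 = 217.962810
θ=225°: crank pin P = (r cos θ, r sin θ) = (-32.526912, -32.526912)
θ=225°: h = r sin θ − e = -32.526912 − 18 = -50.526912
θ=225°: x = r cos θ + √(L² − h²) = -32.526912 + 169.634994 = 137.108082

θ=27°: 217.9628
θ=225°: 137.1081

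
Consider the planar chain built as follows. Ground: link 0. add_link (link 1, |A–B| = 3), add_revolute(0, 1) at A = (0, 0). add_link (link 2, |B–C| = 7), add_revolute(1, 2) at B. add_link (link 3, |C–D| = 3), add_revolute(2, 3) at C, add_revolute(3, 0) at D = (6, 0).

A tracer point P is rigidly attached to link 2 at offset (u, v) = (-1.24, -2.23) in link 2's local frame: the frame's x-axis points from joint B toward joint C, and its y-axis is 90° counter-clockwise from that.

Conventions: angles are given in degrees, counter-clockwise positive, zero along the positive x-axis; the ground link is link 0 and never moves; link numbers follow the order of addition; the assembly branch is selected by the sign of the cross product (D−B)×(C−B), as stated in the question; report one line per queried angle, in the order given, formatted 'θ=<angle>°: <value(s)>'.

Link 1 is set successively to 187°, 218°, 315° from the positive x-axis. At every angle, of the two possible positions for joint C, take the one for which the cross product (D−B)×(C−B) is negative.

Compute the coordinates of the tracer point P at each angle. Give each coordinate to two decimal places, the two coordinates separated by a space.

A=(0,0), D=(6.00,0)
θ=187°: B = A + 3.00·(cos187°, sin187°) = (-2.9776, -0.3656)
θ=187°: |BD| = 8.9851
θ=187°: circle(B,7.00) ∩ circle(D,3.00): a=6.7185, h=1.9653
θ=187°:   candidates: C₊=(3.6553,1.8714) cross=17.658; C₋=(3.8152,-2.0559) cross=-17.658
θ=187°:   branch - wants cross < 0 → take C=(3.8152,-2.0559) (cross=-17.658)
θ=187°: ex = (C−B)/|BC| = (0.9704,-0.2415); ey = (0.2415,0.9704)
θ=187°: P = B + -1.24·ex + -2.23·ey = (-4.7194,-2.2302)
θ=218°: B = A + 3.00·(cos218°, sin218°) = (-2.3640, -1.8470)
θ=218°: |BD| = 8.5655
θ=218°: circle(B,7.00) ∩ circle(D,3.00): a=6.6177, h=2.2817
θ=218°:   candidates: C₊=(3.6060,1.8080) cross=19.544; C₋=(4.5900,-2.6480) cross=-19.544
θ=218°:   branch - wants cross < 0 → take C=(4.5900,-2.6480) (cross=-19.544)
θ=218°: ex = (C−B)/|BC| = (0.9934,-0.1144); ey = (0.1144,0.9934)
θ=218°: P = B + -1.24·ex + -2.23·ey = (-3.8511,-3.9204)
θ=315°: B = A + 3.00·(cos315°, sin315°) = (2.1213, -2.1213)
θ=315°: |BD| = 4.4209
θ=315°: circle(B,7.00) ∩ circle(D,3.00): a=6.7344, h=1.9098
θ=315°:   candidates: C₊=(7.1134,2.7857) cross=8.443; C₋=(8.9462,-0.5655) cross=-8.443
θ=315°:   branch - wants cross < 0 → take C=(8.9462,-0.5655) (cross=-8.443)
θ=315°: ex = (C−B)/|BC| = (0.9750,0.2223); ey = (-0.2223,0.9750)
θ=315°: P = B + -1.24·ex + -2.23·ey = (1.4080,-4.5711)

θ=187°: -4.72 -2.23
θ=218°: -3.85 -3.92
θ=315°: 1.41 -4.57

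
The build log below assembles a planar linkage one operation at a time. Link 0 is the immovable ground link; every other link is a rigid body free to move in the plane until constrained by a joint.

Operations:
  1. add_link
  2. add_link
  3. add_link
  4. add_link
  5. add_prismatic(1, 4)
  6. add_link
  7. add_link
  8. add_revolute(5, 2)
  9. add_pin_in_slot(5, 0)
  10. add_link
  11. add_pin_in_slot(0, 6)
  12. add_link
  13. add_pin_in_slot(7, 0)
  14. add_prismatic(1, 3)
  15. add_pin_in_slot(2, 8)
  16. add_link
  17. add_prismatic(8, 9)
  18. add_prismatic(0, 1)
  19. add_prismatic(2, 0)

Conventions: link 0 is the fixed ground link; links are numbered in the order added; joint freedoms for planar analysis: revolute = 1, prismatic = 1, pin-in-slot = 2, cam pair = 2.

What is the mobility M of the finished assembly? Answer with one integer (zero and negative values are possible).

L=1 J1=0 J2=0
add link → L=2 J1=0 J2=0
add link → L=3 J1=0 J2=0
add link → L=4 J1=0 J2=0
add link → L=5 J1=0 J2=0
P@1,4 dof=1 J1 → L=5 J1=1 J2=0
add link → L=6 J1=1 J2=0
add link → L=7 J1=1 J2=0
R@5,2 dof=1 J1 → L=7 J1=2 J2=0
PS@5,0 dof=2 J2 → L=7 J1=2 J2=1
add link → L=8 J1=2 J2=1
PS@0,6 dof=2 J2 → L=8 J1=2 J2=2
add link → L=9 J1=2 J2=2
PS@7,0 dof=2 J2 → L=9 J1=2 J2=3
P@1,3 dof=1 J1 → L=9 J1=3 J2=3
PS@2,8 dof=2 J2 → L=9 J1=3 J2=4
add link → L=10 J1=3 J2=4
P@8,9 dof=1 J1 → L=10 J1=4 J2=4
P@0,1 dof=1 J1 → L=10 J1=5 J2=4
P@2,0 dof=1 J1 → L=10 J1=6 J2=4
M=3(L−1)−2J1−J2=3·9−2·6−4=11

M = 11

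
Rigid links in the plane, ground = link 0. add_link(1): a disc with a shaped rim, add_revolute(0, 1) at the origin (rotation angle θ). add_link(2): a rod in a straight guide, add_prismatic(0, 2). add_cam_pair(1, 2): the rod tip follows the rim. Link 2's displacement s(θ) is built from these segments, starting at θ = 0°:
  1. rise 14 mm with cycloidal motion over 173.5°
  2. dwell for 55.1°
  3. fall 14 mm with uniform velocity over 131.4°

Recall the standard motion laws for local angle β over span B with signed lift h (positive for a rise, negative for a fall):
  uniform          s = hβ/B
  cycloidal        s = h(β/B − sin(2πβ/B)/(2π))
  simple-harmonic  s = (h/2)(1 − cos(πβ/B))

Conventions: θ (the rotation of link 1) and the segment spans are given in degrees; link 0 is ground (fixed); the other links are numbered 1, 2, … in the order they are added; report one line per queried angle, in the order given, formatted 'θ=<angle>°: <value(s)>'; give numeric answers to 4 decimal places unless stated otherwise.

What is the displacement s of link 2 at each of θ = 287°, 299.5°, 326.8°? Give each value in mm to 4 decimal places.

segment 1 (0° to 173.5°, cycloidal, h = 14) is passed completely: s = 0.0000 + (14) = 14.0000
segment 2 (173.5° to 228.6°, dwell): s unchanged at 14.0000
θ = 287° falls in segment 3 (228.6° to 360°, uniform, h = -14): β = 287 − 228.6 = 58.4°, B = 131.4°; Δs = -14·58.4/131.4 = -6.2222; s = 14.0000 − 6.2222 = 7.7778
θ = 299.5° falls in segment 3 (228.6° to 360°, uniform, h = -14): β = 299.5 − 228.6 = 70.9°, B = 131.4°; Δs = -14·70.9/131.4 = -7.5540; s = 14.0000 − 7.5540 = 6.4460
θ = 326.8° falls in segment 3 (228.6° to 360°, uniform, h = -14): β = 326.8 − 228.6 = 98.2°, B = 131.4°; Δs = -14·98.2/131.4 = -10.4627; s = 14.0000 − 10.4627 = 3.5373

θ=287°: 7.7778
θ=299.5°: 6.4460
θ=326.8°: 3.5373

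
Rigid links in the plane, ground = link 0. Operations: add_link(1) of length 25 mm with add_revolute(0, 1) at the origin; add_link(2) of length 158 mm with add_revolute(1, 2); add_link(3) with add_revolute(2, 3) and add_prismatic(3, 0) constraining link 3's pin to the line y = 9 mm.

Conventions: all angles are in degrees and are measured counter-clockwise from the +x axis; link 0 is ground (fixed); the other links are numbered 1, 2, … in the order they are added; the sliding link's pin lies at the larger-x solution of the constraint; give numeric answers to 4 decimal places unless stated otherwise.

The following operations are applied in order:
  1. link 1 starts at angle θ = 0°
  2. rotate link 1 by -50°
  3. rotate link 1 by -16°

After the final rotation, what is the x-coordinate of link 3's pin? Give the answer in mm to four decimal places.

geometry: r = 25 mm, L = 158 mm, e = 9 mm; θ starts at 0°
rotate link 1 by -50°: θ ← 0° -50° = -50°
rotate link 1 by -16°: θ ← -50° -16° = -66°
crank pin P = (r cos θ, r sin θ) = (10.168416, -22.838636)
h = r sin θ − e = -22.838636 − 9 = -31.838636
x = r cos θ + √(L² − h²) = 10.168416 + 154.758849 = 164.927265

164.9273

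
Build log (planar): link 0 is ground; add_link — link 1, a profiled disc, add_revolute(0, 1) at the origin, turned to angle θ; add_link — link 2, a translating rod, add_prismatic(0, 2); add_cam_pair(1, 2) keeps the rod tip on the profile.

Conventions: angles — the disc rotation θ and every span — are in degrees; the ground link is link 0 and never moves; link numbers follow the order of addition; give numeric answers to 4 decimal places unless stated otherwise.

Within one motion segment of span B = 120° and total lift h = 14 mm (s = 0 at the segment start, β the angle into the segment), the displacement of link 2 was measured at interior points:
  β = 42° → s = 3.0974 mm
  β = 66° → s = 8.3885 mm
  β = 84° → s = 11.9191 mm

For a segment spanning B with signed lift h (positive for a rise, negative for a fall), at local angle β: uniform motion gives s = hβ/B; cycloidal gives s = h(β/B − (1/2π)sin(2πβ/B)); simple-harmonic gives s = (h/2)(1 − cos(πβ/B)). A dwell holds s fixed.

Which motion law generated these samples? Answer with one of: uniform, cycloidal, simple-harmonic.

candidates at β/B = r: uniform s = h·r (linear in β); cycloidal s = h·(r − sin(2πr)/(2π)); simple-harmonic s = (h/2)(1 − cos(πr))
β=42°: printed 3.0974 | uniform 4.9000, cycloidal 3.0974, simple-harmonic 3.8221
β=66°: printed 8.3885 | uniform 7.7000, cycloidal 8.3885, simple-harmonic 8.0950
β=84°: printed 11.9191 | uniform 9.8000, cycloidal 11.9191, simple-harmonic 11.1145
only one law matches every sample → cycloidal

cycloidal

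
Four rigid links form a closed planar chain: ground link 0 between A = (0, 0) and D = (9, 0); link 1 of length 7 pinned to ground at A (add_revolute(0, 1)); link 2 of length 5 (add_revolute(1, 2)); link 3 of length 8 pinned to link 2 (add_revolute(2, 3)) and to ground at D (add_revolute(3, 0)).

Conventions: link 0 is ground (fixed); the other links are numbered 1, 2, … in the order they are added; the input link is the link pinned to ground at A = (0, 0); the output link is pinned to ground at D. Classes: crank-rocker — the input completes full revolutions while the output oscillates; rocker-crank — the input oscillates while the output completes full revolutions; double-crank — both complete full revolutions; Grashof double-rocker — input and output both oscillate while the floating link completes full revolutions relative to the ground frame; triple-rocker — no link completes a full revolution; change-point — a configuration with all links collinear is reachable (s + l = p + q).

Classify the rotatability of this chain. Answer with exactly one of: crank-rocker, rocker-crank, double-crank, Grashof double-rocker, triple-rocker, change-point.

lengths: ground=9, input=7, coupler=5, output=8
sorted: s=5 (shortest), l=9 (longest), p+q=15
s + l = 14 vs p + q = 15
s + l < p + q (Grashof) with shortest = coupler link → Grashof double-rocker

Grashof double-rocker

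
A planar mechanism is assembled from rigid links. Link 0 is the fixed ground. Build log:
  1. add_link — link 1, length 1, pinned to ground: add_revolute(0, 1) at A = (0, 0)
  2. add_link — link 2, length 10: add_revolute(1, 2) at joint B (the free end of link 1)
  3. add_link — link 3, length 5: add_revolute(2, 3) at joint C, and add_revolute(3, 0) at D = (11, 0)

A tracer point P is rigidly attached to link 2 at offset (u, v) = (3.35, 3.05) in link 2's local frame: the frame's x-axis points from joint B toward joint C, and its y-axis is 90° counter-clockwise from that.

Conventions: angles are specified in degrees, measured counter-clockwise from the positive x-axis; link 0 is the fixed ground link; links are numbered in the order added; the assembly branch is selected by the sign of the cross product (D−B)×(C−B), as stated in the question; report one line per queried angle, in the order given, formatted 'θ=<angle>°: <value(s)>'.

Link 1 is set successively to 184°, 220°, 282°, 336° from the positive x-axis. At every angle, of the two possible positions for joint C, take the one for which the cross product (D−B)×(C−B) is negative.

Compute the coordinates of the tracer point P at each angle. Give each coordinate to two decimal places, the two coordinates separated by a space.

A=(0,0), D=(11.00,0)
θ=184°: B = A + 1.00·(cos184°, sin184°) = (-0.9976, -0.0698)
θ=184°: |BD| = 11.9978
θ=184°: circle(B,10.00) ∩ circle(D,5.00): a=9.1245, h=4.0920
θ=184°:   candidates: C₊=(8.1030,4.0752) cross=49.094; C₋=(8.1505,-4.1086) cross=-49.094
θ=184°:   branch - wants cross < 0 → take C=(8.1505,-4.1086) (cross=-49.094)
θ=184°: ex = (C−B)/|BC| = (0.9148,-0.4039); ey = (0.4039,0.9148)
θ=184°: P = B + 3.35·ex + 3.05·ey = (3.2989,1.3674)
θ=220°: B = A + 1.00·(cos220°, sin220°) = (-0.7660, -0.6428)
θ=220°: |BD| = 11.7836
θ=220°: circle(B,10.00) ∩ circle(D,5.00): a=9.0742, h=4.2023
θ=220°:   candidates: C₊=(8.0654,4.0482) cross=49.518; C₋=(8.5239,-4.3438) cross=-49.518
θ=220°:   branch - wants cross < 0 → take C=(8.5239,-4.3438) (cross=-49.518)
θ=220°: ex = (C−B)/|BC| = (0.9290,-0.3701); ey = (0.3701,0.9290)
θ=220°: P = B + 3.35·ex + 3.05·ey = (3.4749,0.9508)
θ=282°: B = A + 1.00·(cos282°, sin282°) = (0.2079, -0.9781)
θ=282°: |BD| = 10.8363
θ=282°: circle(B,10.00) ∩ circle(D,5.00): a=8.8787, h=4.6009
θ=282°:   candidates: C₊=(8.6351,4.4054) cross=49.856; C₋=(9.4657,-4.7588) cross=-49.856
θ=282°:   branch - wants cross < 0 → take C=(9.4657,-4.7588) (cross=-49.856)
θ=282°: ex = (C−B)/|BC| = (0.9258,-0.3781); ey = (0.3781,0.9258)
θ=282°: P = B + 3.35·ex + 3.05·ey = (4.4624,0.5790)
θ=336°: B = A + 1.00·(cos336°, sin336°) = (0.9135, -0.4067)
θ=336°: |BD| = 10.0947
θ=336°: circle(B,10.00) ∩ circle(D,5.00): a=8.7622, h=4.8192
θ=336°:   candidates: C₊=(9.4744,4.7616) cross=48.648; C₋=(9.8628,-4.8690) cross=-48.648
θ=336°:   branch - wants cross < 0 → take C=(9.8628,-4.8690) (cross=-48.648)
θ=336°: ex = (C−B)/|BC| = (0.8949,-0.4462); ey = (0.4462,0.8949)
θ=336°: P = B + 3.35·ex + 3.05·ey = (5.2725,0.8279)

θ=184°: 3.30 1.37
θ=220°: 3.47 0.95
θ=282°: 4.46 0.58
θ=336°: 5.27 0.83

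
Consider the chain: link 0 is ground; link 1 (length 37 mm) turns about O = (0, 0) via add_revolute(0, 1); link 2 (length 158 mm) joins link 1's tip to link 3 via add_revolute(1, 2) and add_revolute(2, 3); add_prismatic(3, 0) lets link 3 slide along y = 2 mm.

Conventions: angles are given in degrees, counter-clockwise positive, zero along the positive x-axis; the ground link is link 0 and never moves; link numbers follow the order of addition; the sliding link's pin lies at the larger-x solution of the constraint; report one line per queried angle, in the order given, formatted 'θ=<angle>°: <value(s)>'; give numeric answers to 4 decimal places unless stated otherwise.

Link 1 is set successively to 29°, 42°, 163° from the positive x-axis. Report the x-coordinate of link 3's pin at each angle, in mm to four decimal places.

geometry: r = 37 mm, L = 158 mm, e = 2 mm
θ=29°: crank pin P = (r cos θ, r sin θ) = (32.360929, 17.937956)
θ=29°: h = r sin θ − e = 17.937956 − 2 = 15.937956
θ=29°: x = r cos θ + √(L² − h²) = 32.360929 + 157.194089 = 189.555018
θ=42°: crank pin P = (r cos θ, r sin θ) = (27.496359, 24.757832)
θ=42°: h = r sin θ − e = 24.757832 − 2 = 22.757832
θ=42°: x = r cos θ + √(L² − h²) = 27.496359 + 156.352426 = 183.848784
θ=163°: crank pin P = (r cos θ, r sin θ) = (-35.383276, 10.817753)
θ=163°: h = r sin θ − e = 10.817753 − 2 = 8.817753
θ=163°: x = r cos θ + √(L² − h²) = -35.383276 + 157.753755 = 122.370479

θ=29°: 189.5550
θ=42°: 183.8488
θ=163°: 122.3705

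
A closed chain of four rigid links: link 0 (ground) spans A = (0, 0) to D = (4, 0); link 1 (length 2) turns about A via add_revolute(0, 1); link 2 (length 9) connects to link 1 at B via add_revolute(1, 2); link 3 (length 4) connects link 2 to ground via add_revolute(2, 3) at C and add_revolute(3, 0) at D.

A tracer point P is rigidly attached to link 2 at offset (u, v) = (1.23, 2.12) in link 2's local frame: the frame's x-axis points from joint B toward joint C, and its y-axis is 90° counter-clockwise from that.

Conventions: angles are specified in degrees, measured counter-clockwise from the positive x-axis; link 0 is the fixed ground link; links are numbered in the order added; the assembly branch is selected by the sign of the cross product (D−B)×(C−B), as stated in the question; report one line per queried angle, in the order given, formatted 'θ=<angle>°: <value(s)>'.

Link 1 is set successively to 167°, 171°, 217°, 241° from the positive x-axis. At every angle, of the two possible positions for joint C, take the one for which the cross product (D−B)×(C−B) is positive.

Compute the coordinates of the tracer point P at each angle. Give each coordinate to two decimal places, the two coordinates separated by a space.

A=(0,0), D=(4.00,0)
θ=167°: B = A + 2.00·(cos167°, sin167°) = (-1.9487, 0.4499)
θ=167°: |BD| = 5.9657
θ=167°: circle(B,9.00) ∩ circle(D,4.00): a=8.4306, h=3.1503
θ=167°:   candidates: C₊=(6.6955,2.9554) cross=18.794; C₋=(6.2203,-3.3272) cross=-18.794
θ=167°:   branch + wants cross > 0 → take C=(6.6955,2.9554) (cross=18.794)
θ=167°: ex = (C−B)/|BC| = (0.9605,0.2784); ey = (-0.2784,0.9605)
θ=167°: P = B + 1.23·ex + 2.12·ey = (-1.3575,2.8285)
θ=171°: B = A + 2.00·(cos171°, sin171°) = (-1.9754, 0.3129)
θ=171°: |BD| = 5.9836
θ=171°: circle(B,9.00) ∩ circle(D,4.00): a=8.4233, h=3.1698
θ=171°:   candidates: C₊=(6.6022,3.0379) cross=18.967; C₋=(6.2707,-3.2930) cross=-18.967
θ=171°:   branch + wants cross > 0 → take C=(6.6022,3.0379) (cross=18.967)
θ=171°: ex = (C−B)/|BC| = (0.9531,0.3028); ey = (-0.3028,0.9531)
θ=171°: P = B + 1.23·ex + 2.12·ey = (-1.4450,2.7058)
θ=217°: B = A + 2.00·(cos217°, sin217°) = (-1.5973, -1.2036)
θ=217°: |BD| = 5.7252
θ=217°: circle(B,9.00) ∩ circle(D,4.00): a=8.5392, h=2.8428
θ=217°:   candidates: C₊=(6.1535,3.3708) cross=16.275; C₋=(7.3488,-2.1876) cross=-16.275
θ=217°:   branch + wants cross > 0 → take C=(6.1535,3.3708) (cross=16.275)
θ=217°: ex = (C−B)/|BC| = (0.8612,0.5083); ey = (-0.5083,0.8612)
θ=217°: P = B + 1.23·ex + 2.12·ey = (-1.6155,1.2473)
θ=241°: B = A + 2.00·(cos241°, sin241°) = (-0.9696, -1.7492)
θ=241°: |BD| = 5.2685
θ=241°: circle(B,9.00) ∩ circle(D,4.00): a=8.8030, h=1.8728
θ=241°:   candidates: C₊=(6.7122,2.9401) cross=9.867; C₋=(7.9558,-0.5930) cross=-9.867
θ=241°:   branch + wants cross > 0 → take C=(6.7122,2.9401) (cross=9.867)
θ=241°: ex = (C−B)/|BC| = (0.8535,0.5210); ey = (-0.5210,0.8535)
θ=241°: P = B + 1.23·ex + 2.12·ey = (-1.0244,0.7011)

θ=167°: -1.36 2.83
θ=171°: -1.45 2.71
θ=217°: -1.62 1.25
θ=241°: -1.02 0.70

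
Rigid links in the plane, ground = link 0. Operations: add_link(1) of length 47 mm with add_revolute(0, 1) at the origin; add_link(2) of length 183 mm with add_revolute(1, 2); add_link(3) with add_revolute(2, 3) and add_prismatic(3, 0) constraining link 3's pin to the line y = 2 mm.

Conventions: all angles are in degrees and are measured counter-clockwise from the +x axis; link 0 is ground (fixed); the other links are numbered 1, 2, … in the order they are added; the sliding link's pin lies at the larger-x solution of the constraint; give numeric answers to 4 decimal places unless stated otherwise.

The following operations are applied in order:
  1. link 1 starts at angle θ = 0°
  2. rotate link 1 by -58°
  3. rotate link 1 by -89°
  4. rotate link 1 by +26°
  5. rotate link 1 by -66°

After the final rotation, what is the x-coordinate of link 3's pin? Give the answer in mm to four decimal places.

geometry: r = 47 mm, L = 183 mm, e = 2 mm; θ starts at 0°
rotate link 1 by -58°: θ ← 0° -58° = -58°
rotate link 1 by -89°: θ ← -58° -89° = -147°
rotate link 1 by +26°: θ ← -147° +26° = -121°
rotate link 1 by -66°: θ ← -121° -66° = -187°
crank pin P = (r cos θ, r sin θ) = (-46.649669, 5.727859)
h = r sin θ − e = 5.727859 − 2 = 3.727859
x = r cos θ + √(L² − h²) = -46.649669 + 182.962026 = 136.312357

136.3124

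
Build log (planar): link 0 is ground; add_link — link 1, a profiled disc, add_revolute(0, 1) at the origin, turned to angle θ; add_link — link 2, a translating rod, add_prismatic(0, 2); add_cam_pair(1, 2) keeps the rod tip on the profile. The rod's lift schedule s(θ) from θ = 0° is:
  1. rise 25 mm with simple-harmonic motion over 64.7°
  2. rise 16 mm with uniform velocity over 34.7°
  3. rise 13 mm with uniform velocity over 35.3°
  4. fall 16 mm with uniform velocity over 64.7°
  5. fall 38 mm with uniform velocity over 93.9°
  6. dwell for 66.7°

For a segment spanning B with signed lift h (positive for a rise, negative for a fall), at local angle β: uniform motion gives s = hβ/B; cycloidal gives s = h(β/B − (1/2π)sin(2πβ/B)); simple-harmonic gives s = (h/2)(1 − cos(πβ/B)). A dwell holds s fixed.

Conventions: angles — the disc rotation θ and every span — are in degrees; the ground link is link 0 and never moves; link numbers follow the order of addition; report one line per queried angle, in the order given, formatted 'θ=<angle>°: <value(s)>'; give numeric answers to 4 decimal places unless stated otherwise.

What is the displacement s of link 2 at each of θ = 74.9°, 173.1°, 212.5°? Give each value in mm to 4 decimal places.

seg 1 [0°–64.7°] simple-harmonic, h=25: full span → s += 25 → s = 25.0000
seg 2 [64.7°–99.4°] uniform, h=16: θ=74.9° here. β=10.2, B=34.7. 16·10.2/34.7 = 4.7032 → s = 29.7032
seg 2 [64.7°–99.4°] uniform, h=16: full span → s += 16 → s = 41.0000
seg 3 [99.4°–134.7°] uniform, h=13: full span → s += 13 → s = 54.0000
seg 4 [134.7°–199.4°] uniform, h=-16: θ=173.1° here. β=38.4, B=64.7. -16·38.4/64.7 = -9.4961 → s = 44.5039
seg 4 [134.7°–199.4°] uniform, h=-16: full span → s += -16 → s = 38.0000
seg 5 [199.4°–293.3°] uniform, h=-38: θ=212.5° here. β=13.1, B=93.9. -38·13.1/93.9 = -5.3014 → s = 32.6986

θ=74.9°: 29.7032
θ=173.1°: 44.5039
θ=212.5°: 32.6986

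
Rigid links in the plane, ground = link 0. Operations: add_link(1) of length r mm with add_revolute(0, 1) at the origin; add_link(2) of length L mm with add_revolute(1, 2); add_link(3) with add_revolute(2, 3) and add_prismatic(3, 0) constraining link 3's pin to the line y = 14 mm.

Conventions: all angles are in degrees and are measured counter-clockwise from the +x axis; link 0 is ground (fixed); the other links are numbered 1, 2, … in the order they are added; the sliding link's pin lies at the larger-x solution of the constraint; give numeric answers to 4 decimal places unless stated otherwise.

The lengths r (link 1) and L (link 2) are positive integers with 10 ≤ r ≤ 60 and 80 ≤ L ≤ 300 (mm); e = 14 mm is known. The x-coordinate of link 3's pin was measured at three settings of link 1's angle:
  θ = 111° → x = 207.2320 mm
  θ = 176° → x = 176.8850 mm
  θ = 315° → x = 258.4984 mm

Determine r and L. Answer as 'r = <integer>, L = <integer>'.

constraint per measurement: (x − r cos θ)² + (r sin θ − e)² = L²
subtracting the θ₁ and θ₂ equations cancels the r² and L² terms:
r = (x₁² − x₂²) / (2[(x₁cos θ₁ + e sin θ₁) − (x₂cos θ₂ + e sin θ₂)]) = 51.0000 → r = 51
L² = (x₁ − r cos θ₁)² + (r sin θ₁ − e)² = 51984.0103 → L = 228.0000 → L = 228
check at θ₃=315°: x = 258.4984 (printed 258.4984) ✓

r = 51, L = 228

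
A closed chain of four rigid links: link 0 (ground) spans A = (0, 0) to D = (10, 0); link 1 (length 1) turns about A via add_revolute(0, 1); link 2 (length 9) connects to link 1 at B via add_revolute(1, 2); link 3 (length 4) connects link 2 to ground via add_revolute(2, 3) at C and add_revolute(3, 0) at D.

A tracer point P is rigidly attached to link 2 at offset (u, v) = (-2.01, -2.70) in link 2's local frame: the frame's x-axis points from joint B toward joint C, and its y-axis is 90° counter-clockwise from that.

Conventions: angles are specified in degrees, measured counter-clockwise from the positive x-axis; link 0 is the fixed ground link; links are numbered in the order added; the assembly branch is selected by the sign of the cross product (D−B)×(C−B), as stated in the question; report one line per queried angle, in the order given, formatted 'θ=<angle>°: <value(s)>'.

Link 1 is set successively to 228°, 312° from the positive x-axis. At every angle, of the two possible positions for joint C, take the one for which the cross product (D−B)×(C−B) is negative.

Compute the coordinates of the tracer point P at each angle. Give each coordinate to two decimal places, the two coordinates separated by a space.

A=(0,0), D=(10.00,0)
θ=228°: B = A + 1.00·(cos228°, sin228°) = (-0.6691, -0.7431)
θ=228°: |BD| = 10.6950
θ=228°: circle(B,9.00) ∩ circle(D,4.00): a=8.3863, h=3.2665
θ=228°:   candidates: C₊=(7.4699,3.0982) cross=34.935; C₋=(7.9239,-3.4190) cross=-34.935
θ=228°:   branch - wants cross < 0 → take C=(7.9239,-3.4190) (cross=-34.935)
θ=228°: ex = (C−B)/|BC| = (0.9548,-0.2973); ey = (0.2973,0.9548)
θ=228°: P = B + -2.01·ex + -2.70·ey = (-3.3910,-2.7234)
θ=312°: B = A + 1.00·(cos312°, sin312°) = (0.6691, -0.7431)
θ=312°: |BD| = 9.3604
θ=312°: circle(B,9.00) ∩ circle(D,4.00): a=8.1523, h=3.8132
θ=312°:   candidates: C₊=(8.4929,3.7052) cross=35.693; C₋=(9.0984,-3.8971) cross=-35.693
θ=312°:   branch - wants cross < 0 → take C=(9.0984,-3.8971) (cross=-35.693)
θ=312°: ex = (C−B)/|BC| = (0.9366,-0.3504); ey = (0.3504,0.9366)
θ=312°: P = B + -2.01·ex + -2.70·ey = (-2.1596,-2.5676)

θ=228°: -3.39 -2.72
θ=312°: -2.16 -2.57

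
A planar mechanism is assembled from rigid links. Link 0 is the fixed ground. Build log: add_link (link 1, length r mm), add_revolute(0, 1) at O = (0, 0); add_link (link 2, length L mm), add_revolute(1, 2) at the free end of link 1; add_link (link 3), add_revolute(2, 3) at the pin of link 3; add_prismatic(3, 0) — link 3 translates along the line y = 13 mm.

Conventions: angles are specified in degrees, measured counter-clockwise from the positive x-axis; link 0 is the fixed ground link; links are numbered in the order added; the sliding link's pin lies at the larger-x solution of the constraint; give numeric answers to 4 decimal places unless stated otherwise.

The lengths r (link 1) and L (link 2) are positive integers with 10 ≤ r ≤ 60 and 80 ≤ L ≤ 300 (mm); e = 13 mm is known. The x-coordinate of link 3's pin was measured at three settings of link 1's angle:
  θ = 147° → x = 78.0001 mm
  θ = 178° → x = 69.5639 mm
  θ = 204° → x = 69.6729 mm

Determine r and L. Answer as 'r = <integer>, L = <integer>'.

constraint per measurement: (x − r cos θ)² + (r sin θ − e)² = L²
subtracting the θ₁ and θ₂ equations cancels the r² and L² terms:
r = (x₁² − x₂²) / (2[(x₁cos θ₁ + e sin θ₁) − (x₂cos θ₂ + e sin θ₂)]) = 57.9998 → r = 58
L² = (x₁ − r cos θ₁)² + (r sin θ₁ − e)² = 16384.0010 → L = 128.0000 → L = 128
check at θ₃=204°: x = 69.6729 (printed 69.6729) ✓

r = 58, L = 128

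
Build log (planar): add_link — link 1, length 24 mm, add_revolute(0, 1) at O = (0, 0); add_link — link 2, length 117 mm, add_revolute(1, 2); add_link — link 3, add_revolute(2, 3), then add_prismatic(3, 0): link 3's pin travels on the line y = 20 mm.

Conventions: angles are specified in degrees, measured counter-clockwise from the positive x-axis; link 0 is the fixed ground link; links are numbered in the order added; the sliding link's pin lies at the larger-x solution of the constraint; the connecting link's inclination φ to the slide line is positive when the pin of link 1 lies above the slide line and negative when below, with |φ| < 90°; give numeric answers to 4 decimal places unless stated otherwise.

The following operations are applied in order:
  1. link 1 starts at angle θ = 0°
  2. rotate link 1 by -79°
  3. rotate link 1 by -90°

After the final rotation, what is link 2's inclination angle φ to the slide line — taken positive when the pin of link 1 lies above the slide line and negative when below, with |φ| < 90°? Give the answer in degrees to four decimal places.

geometry: r = 24 mm, L = 117 mm, e = 20 mm; θ starts at 0°
rotate link 1 by -79°: θ ← 0° -79° = -79°
rotate link 1 by -90°: θ ← -79° -90° = -169°
h = r sin θ − e = -4.579416 − 20 = -24.579416
sin φ = h / L = -24.579416 / 117 = -0.21008048
φ = arcsin(-0.21008048) = -12.127068°

-12.1271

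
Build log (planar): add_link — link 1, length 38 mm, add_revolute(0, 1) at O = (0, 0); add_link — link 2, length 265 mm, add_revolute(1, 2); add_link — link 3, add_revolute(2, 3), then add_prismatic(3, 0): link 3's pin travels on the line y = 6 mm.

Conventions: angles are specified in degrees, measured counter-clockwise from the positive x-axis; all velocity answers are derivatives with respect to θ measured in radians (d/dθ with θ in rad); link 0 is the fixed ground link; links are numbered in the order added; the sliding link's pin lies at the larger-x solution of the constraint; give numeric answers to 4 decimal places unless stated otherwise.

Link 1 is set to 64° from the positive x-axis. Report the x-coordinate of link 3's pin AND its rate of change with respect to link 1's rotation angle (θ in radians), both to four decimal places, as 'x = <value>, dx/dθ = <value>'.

geometry: r = 38 mm, L = 265 mm, e = 6 mm
crank pin P = (r cos θ, r sin θ) = (16.658104, 34.154174)
h = r sin θ − e = 34.154174 − 6 = 28.154174
x = r cos θ + √(L² − h²) = 16.658104 + 263.500176 = 280.158279
dx/dθ = −r sin θ − h·r cos θ/√(L² − h²) (θ in radians; h = 28.154174) = -35.934040

x = 280.1583, dx/dθ = -35.9340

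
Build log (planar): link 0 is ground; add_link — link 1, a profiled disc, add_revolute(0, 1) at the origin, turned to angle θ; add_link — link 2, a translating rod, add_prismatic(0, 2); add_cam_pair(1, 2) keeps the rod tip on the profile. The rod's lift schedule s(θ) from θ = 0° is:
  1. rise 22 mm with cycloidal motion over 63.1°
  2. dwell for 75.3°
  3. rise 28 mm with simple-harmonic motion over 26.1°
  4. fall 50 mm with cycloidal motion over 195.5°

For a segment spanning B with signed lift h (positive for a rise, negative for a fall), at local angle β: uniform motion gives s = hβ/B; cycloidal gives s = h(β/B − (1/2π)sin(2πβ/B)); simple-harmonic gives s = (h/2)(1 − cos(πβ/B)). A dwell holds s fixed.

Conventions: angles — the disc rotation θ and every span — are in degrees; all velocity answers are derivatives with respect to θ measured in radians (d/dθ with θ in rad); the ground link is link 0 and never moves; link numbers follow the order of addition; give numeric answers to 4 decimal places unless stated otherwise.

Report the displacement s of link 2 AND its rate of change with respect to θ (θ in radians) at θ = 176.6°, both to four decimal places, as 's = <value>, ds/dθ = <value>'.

seg 1 [0°–63.1°] cycloidal, h=22: full span → s += 22 → s = 22.0000
seg 2 [63.1°–138.4°] dwell: s stays 22.0000
seg 3 [138.4°–164.5°] simple-harmonic, h=28: full span → s += 28 → s = 50.0000
seg 4 [164.5°–360°] cycloidal, h=-50: θ=176.6° here. β=12.1, B=195.5. -50·(0.0619 − sin(2π·0.0619)/(2π)) = -0.0774 → s = 49.9226
velocity in seg [164.5°–360°] (cycloidal), θ in radians: β = 12.1° = 0.2112 rad, B = 195.5° = 3.4121 rad; ds/dθ = (h/B)(1 − cos(2πβ/B)) = ((-50)/3.4121)(1 − cos(2π·0.0619)) = -1.094140 mm/rad

s = 49.9226, ds/dθ = -1.0941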